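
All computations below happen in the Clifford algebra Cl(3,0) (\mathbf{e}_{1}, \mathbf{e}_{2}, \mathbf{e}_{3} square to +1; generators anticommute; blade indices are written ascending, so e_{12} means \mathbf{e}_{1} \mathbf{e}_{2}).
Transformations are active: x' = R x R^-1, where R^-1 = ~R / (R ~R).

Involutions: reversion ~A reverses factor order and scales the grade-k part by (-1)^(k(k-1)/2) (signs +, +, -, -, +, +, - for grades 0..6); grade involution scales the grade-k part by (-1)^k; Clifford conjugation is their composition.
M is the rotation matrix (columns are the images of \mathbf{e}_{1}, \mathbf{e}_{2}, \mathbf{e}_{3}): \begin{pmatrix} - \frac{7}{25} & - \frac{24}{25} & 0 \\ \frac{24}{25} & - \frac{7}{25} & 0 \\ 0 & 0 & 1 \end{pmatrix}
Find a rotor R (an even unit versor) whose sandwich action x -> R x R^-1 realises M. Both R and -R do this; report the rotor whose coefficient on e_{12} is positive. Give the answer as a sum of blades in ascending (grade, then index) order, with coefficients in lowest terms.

Method: write R = a + b12*e_{12} + b13*e_{13} + b23*e_{23} with a^2 + b12^2 + b13^2 + b23^2 = 1 (so R^-1 = ~R). Expanding the columns R e_j ~R gives tr M = 4a^2 - 1 and, from the antisymmetric part, M21 - M12 = -4a*b12, M13 - M31 = 4a*b13, M32 - M23 = -4a*b23.
Here tr M = \frac{11}{25}, so a^2 = (1 + tr M)/4 = \frac{9}{25} and a = ±\frac{3}{5}. Taking a = \frac{3}{5}: M21 - M12 = \frac{48}{25}, M13 - M31 = 0, M32 - M23 = 0, giving b12 = -\frac{4}{5}, b13 = 0, b23 = 0, i.e. R = \frac{3}{5} - \frac{4}{5} e_{12}.
Its e_{12} coefficient is negative, so report the other preimage -R.
Answer: -\frac{3}{5} + \frac{4}{5} e_{12}. Sheet selection: the two-to-one cover makes ±R indistinguishable at the matrix level (trace \frac{11}{25}), so uniqueness comes from the required sign on e_{12}.


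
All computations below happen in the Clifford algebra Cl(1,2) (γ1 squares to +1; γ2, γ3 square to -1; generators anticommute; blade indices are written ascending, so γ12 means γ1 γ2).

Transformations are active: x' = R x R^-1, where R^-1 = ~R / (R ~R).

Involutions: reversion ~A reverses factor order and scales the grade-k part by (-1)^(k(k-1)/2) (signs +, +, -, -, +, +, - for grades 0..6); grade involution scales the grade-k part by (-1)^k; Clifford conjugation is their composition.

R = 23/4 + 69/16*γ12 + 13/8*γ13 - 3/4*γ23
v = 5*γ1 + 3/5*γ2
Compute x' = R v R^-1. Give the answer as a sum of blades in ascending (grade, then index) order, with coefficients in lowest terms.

~R = 23/4 - 69/16*γ12 - 13/8*γ13 + 3/4*γ23, and R ~R = 3171/256, so R^-1 = ~R / (3171/256).
R v = 2093/80*γ1 - 1449/80*γ2 - 343/40*γ3 - 189/40*γ123
Answer: 44987/2265*γ1 - 2817/151*γ2 - 2116/453*γ3


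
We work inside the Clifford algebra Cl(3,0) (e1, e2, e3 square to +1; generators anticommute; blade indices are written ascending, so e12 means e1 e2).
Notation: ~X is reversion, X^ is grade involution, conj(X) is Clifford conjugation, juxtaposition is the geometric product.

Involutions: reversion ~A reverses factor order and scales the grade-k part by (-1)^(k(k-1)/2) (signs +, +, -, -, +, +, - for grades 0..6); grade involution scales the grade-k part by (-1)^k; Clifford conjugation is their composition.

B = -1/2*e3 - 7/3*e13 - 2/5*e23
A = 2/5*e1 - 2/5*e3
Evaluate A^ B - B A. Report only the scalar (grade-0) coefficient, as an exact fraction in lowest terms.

first term: -1/5 + 14/15*e1 + 4/25*e2 + 14/15*e3 + 1/5*e13 + 4/25*e123
second term: 1/5 + 14/15*e1 + 4/25*e2 + 14/15*e3 + 1/5*e13 - 4/25*e123
Answer: -2/5


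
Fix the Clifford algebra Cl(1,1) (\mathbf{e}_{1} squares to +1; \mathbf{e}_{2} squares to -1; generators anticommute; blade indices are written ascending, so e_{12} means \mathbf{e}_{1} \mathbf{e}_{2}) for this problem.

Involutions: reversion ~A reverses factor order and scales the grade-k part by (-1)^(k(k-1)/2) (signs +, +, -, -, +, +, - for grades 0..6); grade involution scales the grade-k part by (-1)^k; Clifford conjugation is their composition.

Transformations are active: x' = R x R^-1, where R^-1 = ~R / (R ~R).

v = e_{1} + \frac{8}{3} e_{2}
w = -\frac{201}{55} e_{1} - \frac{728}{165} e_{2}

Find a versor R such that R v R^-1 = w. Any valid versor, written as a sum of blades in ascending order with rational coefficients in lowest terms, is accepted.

Why this works: both vectors square to -\frac{55}{9}, so q(v) = q(w) and R = v + w = -\frac{146}{55} e_{1} - \frac{96}{55} e_{2} carries v to w — its own direction survives, the complement (v - w)/2 flips.
Answer: -\frac{146}{55} e_{1} - \frac{96}{55} e_{2}


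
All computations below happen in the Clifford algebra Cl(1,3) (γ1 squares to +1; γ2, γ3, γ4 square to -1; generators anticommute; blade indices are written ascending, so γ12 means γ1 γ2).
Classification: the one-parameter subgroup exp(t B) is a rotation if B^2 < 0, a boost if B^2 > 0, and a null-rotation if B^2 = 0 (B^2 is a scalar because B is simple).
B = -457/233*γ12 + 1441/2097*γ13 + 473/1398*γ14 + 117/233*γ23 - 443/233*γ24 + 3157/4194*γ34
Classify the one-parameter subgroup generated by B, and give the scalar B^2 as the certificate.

B^2 term by term: the squares give (-457/233)^2*(γ12)^2 + (1441/2097)^2*(γ13)^2 + (473/1398)^2*(γ14)^2 + (117/233)^2*(γ23)^2 + (-443/233)^2*(γ24)^2 + (3157/4194)^2*(γ34)^2 = 208849/54289*(+1) + 2076481/4397409*(+1) + 223729/1954404*(+1) + 13689/54289*(-1) + 196249/54289*(-1) + 9966649/17589636*(-1) = 0 (each basis 2-blade squares to minus the product of its generators' squares); cross terms between blades sharing an index anticommute and cancel; the commuting (index-disjoint) pairs give grade-4 terms 2*c*c'*(blade product), which cancel blade by blade — γ1234: -1442749/488601 + 1276726/488601 + 18447/54289 = 0 — confirming B is simple. So B^2 = 0.
Answer: null-rotation, certificate B^2 = 0. Key observation: B^2 = 0 is a conjugation invariant, so its sign decides the class regardless of the surface form of B.


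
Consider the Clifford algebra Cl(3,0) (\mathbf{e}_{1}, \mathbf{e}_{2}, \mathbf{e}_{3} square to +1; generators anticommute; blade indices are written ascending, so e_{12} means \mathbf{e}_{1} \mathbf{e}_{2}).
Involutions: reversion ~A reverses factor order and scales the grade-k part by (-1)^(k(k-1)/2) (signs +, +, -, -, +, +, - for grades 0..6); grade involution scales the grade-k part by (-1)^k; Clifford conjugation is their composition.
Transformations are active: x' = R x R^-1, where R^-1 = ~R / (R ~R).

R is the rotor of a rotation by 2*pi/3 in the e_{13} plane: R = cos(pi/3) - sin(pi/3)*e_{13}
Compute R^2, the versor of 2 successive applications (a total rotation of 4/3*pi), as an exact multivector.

The rotor phase is half the rotation angle and phases add under composition, so 2 steps in the e_{13} plane accumulate phase 2*(pi/3) = \frac{2 \pi}{3}: R^2 = cos(\frac{2 \pi}{3}) - sin(\frac{2 \pi}{3})*e_{13}.
cos(\frac{2 \pi}{3}) = - \frac{1}{2} and sin(\frac{2 \pi}{3}) = \frac{\sqrt{3}}{2}, so R^2 = -\frac{1}{2} - \frac{\sqrt{3}}{2} e_{13}. The net rotation is 4/3*pi; the rotor keeps the half-angle phase exactly.
Answer: -\frac{1}{2} - \frac{\sqrt{3}}{2} e_{13}


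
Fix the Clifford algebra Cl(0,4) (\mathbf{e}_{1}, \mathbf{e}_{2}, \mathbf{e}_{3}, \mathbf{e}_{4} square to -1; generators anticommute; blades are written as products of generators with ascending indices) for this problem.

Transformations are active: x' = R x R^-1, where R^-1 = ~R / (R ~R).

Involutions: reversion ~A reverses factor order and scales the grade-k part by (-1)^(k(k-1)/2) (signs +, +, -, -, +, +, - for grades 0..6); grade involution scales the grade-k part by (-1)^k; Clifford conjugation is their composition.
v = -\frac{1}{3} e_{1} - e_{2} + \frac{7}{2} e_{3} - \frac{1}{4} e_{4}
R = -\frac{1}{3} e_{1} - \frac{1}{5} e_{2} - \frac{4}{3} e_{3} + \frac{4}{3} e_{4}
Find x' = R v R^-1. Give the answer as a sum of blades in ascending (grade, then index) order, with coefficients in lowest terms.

~R = -\frac{1}{3} e_{1} - \frac{1}{5} e_{2} - \frac{4}{3} e_{3} + \frac{4}{3} e_{4}, and R ~R = -\frac{278}{75}, so R^-1 = ~R / (-\frac{278}{75}).
R v = \frac{211}{45} + \frac{4}{15} e_{1} e_{2} - \frac{29}{18} e_{1} e_{3} + \frac{19}{36} e_{1} e_{4} - \frac{61}{30} e_{2} e_{3} + \frac{83}{60} e_{2} e_{4} - \frac{13}{3} e_{3} e_{4}
Answer: \frac{1472}{1251} e_{1} + \frac{628}{417} e_{2} - \frac{317}{2502} e_{3} - \frac{15629}{5004} e_{4}


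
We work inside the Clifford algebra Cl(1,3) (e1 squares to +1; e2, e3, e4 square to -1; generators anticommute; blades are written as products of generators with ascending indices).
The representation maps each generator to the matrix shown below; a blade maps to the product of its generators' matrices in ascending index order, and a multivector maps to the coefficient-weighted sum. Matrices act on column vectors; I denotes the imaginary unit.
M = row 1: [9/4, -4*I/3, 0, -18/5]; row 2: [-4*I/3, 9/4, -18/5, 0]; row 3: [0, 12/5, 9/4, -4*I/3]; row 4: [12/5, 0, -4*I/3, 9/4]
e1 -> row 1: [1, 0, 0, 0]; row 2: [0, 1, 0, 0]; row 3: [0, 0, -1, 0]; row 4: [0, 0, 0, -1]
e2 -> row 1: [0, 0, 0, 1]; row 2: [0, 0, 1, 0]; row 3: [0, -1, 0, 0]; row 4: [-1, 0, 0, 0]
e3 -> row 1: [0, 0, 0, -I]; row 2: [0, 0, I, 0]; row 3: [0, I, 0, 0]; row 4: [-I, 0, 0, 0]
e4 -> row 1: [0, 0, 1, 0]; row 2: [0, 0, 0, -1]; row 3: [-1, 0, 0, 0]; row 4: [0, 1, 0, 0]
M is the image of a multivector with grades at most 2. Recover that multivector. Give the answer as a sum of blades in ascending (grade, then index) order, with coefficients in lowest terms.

Method: the blade images are trace-orthogonal — tr(rho(e_A) rho(e_B)^-1) = 4 if A = B and 0 otherwise — and rho(e_A)^-1 = (e_A)^2 * rho(e_A) with (e_A)^2 = +1 or -1, so the coefficient of e_A in the preimage is (e_A)^2 * tr(M rho(e_A))/4.
Nonzero projections over blades of grade <= 2: 1: (1)^2 = +1, tr(M 1) = 9, coefficient 9/4; e2: (e2)^2 = -1, tr(M rho(e2)) = 12, coefficient -3; e1 e2: (e1 e2)^2 = +1, tr(M rho(e1 e2)) = -12/5, coefficient -3/5; e3 e4: (e3 e4)^2 = -1, tr(M rho(e3 e4)) = -16/3, coefficient 4/3. Every other blade of grade <= 2 projects to 0.
Answer: 9/4 - 3*e2 - 3/5*e1 e2 + 4/3*e3 e4


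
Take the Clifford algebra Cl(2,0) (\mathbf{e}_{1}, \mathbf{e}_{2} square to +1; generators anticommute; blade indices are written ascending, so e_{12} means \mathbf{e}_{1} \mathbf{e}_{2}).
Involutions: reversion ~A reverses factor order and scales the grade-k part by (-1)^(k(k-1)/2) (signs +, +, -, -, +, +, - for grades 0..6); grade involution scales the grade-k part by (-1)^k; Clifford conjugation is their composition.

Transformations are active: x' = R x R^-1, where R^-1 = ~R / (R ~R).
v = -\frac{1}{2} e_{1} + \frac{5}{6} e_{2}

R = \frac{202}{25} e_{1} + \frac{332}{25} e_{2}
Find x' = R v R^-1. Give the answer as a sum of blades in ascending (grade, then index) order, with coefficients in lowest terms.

~R = \frac{202}{25} e_{1} + \frac{332}{25} e_{2}, and R ~R = \frac{151028}{625}, so R^-1 = ~R / (\frac{151028}{625}).
R v = \frac{527}{75} + \frac{1003}{75} e_{12}
Answer: \frac{12925}{13326} e_{1} - \frac{271}{4442} e_{2}


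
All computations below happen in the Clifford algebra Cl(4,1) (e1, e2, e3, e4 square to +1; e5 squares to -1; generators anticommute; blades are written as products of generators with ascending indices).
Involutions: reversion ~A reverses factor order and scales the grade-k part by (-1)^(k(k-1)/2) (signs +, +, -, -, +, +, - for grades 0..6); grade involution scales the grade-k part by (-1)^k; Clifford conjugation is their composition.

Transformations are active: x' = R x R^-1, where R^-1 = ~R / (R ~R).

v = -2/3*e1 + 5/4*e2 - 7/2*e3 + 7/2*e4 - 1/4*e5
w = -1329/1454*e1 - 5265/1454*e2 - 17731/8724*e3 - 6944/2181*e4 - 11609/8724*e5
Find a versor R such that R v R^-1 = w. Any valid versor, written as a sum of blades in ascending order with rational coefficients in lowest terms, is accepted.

Why this works: both vectors square to 238/9, so q(v) = q(w) and R = v + w = -6895/4362*e1 - 6895/2908*e2 - 48265/8724*e3 + 1379/4362*e4 - 6895/4362*e5 carries v to w — its own direction survives, the complement (v - w)/2 flips.
Answer: -6895/4362*e1 - 6895/2908*e2 - 48265/8724*e3 + 1379/4362*e4 - 6895/4362*e5


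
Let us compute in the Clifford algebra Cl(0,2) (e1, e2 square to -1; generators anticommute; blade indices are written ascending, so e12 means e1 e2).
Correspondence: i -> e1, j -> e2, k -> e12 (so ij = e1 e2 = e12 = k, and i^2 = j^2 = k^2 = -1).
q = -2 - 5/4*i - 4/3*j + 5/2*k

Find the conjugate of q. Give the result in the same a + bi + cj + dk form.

In blades: q = -2 - 5/4*e1 - 4/3*e2 + 5/2*e12.
Conjugation here is Clifford conjugation: the scalar is fixed and the grade-1 and grade-2 blades all flip sign, giving -2 + 5/4*e1 + 4/3*e2 - 5/2*e12; translating back:
Answer: -2 + 5/4*i + 4/3*j - 5/2*k


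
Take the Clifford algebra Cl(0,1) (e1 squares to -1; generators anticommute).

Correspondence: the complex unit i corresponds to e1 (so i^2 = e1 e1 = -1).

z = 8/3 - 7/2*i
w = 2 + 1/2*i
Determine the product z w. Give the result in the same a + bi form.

In blades: z = 8/3 - 7/2*e1, w = 2 + 1/2*e1.
Distribute z over w term by term (generator squares from the signature, products reordered to ascending indices): (8/3)*w = 16/3 + 4/3*e1; (-7/2*e1)*w = 7/4 - 7*e1.
Sum: 85/12 - 17/3*e1; translating back through the correspondence:
Answer: 85/12 - 17/3*i


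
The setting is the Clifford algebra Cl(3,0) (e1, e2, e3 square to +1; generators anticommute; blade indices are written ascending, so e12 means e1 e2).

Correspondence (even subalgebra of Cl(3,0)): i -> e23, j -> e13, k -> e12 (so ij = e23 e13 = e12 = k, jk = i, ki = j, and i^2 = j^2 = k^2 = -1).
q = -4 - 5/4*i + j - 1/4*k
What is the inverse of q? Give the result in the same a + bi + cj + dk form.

In blades: q = -4 - 1/4*e12 + e13 - 5/4*e23.
With qbar = -4 + 1/4*e12 - e13 + 5/4*e23 (scalar fixed, mapped units negated), q qbar = 149/8 (the sum of squared coefficients), so q^-1 = qbar / (149/8) = -32/149 + 2/149*e12 - 8/149*e13 + 10/149*e23; translating back:
Answer: -32/149 + 10/149*i - 8/149*j + 2/149*k


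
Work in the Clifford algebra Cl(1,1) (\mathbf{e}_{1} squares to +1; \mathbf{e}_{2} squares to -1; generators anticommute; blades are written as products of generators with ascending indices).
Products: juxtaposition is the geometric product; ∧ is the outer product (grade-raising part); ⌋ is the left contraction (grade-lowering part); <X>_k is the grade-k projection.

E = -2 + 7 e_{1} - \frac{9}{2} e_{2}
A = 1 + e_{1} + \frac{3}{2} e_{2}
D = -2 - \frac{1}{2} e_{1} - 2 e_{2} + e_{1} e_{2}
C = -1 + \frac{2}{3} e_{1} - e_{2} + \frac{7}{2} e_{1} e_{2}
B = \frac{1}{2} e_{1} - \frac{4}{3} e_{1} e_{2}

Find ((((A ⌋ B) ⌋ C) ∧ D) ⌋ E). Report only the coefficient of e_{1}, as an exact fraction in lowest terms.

step 1: \frac{1}{2} - \frac{3}{2} e_{1} - \frac{4}{3} e_{2} - \frac{4}{3} e_{1} e_{2}
step 2: -\frac{15}{2} - \frac{13}{3} e_{1} - \frac{23}{4} e_{2} + \frac{7}{4} e_{1} e_{2}
step 3: 15 + \frac{149}{12} e_{1} + \frac{53}{2} e_{2} - \frac{125}{24} e_{1} e_{2}
step 4: \frac{1057}{6} + 105 e_{1} - \frac{135}{2} e_{2}
Answer: 105


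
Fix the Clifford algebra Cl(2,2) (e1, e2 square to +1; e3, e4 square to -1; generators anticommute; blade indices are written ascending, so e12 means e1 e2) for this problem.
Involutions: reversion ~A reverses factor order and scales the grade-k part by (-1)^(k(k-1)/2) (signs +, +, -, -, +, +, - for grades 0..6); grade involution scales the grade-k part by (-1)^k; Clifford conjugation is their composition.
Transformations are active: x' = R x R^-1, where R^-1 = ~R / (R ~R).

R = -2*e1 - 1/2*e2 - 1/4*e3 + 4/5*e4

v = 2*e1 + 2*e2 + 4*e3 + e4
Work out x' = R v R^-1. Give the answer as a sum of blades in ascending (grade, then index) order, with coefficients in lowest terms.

~R = -2*e1 - 1/2*e2 - 1/4*e3 + 4/5*e4, and R ~R = 1419/400, so R^-1 = ~R / (1419/400).
R v = -24/5 - 3*e12 - 15/2*e13 - 18/5*e14 - 3/2*e23 - 21/10*e24 - 69/20*e34
Answer: 1614/473*e1 - 306/473*e2 - 1572/473*e3 - 1497/473*e4


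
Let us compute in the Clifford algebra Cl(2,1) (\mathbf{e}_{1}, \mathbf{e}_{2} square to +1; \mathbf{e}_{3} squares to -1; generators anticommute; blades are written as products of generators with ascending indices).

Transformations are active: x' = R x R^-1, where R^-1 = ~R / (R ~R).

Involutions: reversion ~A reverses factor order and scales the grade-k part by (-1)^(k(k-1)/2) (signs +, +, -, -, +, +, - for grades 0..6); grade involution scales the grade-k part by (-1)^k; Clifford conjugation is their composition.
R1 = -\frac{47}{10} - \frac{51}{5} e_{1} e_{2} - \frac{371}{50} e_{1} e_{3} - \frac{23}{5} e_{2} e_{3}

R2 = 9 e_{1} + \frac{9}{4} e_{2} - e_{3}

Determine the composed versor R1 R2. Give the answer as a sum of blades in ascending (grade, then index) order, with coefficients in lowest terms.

Distribute over the terms of R2 (each basis-blade product reordered to ascending indices, repeated generators contracted through their squares):
R1 (9 e_{1}) = -\frac{423}{10} e_{1} + \frac{459}{5} e_{2} + \frac{3339}{50} e_{3} - \frac{207}{5} e_{1} e_{2} e_{3}
R1 (\frac{9}{4} e_{2}) = -\frac{459}{20} e_{1} - \frac{423}{40} e_{2} + \frac{207}{20} e_{3} + \frac{3339}{200} e_{1} e_{2} e_{3}
R1 (-e_{3}) = -\frac{371}{50} e_{1} - \frac{23}{5} e_{2} + \frac{47}{10} e_{3} + \frac{51}{5} e_{1} e_{2} e_{3}
Summing the partial products and collecting blades:
Answer: -\frac{7267}{100} e_{1} + \frac{613}{8} e_{2} + \frac{8183}{100} e_{3} - \frac{2901}{200} e_{1} e_{2} e_{3}


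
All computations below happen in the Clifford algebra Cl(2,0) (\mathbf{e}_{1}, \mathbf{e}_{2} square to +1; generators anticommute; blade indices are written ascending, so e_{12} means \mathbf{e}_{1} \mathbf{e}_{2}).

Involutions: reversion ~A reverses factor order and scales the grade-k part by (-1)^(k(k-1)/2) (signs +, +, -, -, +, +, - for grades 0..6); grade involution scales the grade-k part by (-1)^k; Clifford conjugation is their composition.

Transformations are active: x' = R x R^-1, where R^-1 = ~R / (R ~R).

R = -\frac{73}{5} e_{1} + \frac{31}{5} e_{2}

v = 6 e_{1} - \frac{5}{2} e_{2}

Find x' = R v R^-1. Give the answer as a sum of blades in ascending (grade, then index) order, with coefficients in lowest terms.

~R = -\frac{73}{5} e_{1} + \frac{31}{5} e_{2}, and R ~R = \frac{1258}{5}, so R^-1 = ~R / (\frac{1258}{5}).
R v = -\frac{1031}{10} - \frac{7}{10} e_{12}
Answer: \frac{37523}{6290} e_{1} - \frac{8118}{3145} e_{2}


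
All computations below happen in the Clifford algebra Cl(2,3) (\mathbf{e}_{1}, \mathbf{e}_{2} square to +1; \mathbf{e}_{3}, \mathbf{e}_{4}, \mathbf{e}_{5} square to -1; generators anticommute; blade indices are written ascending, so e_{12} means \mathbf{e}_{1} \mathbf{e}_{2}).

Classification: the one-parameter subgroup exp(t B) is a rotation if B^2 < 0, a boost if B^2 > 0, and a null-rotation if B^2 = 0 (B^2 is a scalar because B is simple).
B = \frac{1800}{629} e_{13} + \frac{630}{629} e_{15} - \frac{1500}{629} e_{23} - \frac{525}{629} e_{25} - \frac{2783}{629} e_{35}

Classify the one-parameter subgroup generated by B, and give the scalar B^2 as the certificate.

B^2 term by term: the squares give (\frac{1800}{629})^2*(e_{13})^2 + (\frac{630}{629})^2*(e_{15})^2 + (-\frac{1500}{629})^2*(e_{23})^2 + (-\frac{525}{629})^2*(e_{25})^2 + (-\frac{2783}{629})^2*(e_{35})^2 = \frac{3240000}{395641}*(+1) + \frac{396900}{395641}*(+1) + \frac{2250000}{395641}*(+1) + \frac{275625}{395641}*(+1) + \frac{7745089}{395641}*(-1) = -4 (each basis 2-blade squares to minus the product of its generators' squares); cross terms between blades sharing an index anticommute and cancel; the commuting (index-disjoint) pairs give grade-4 terms 2*c*c'*(blade product), which cancel blade by blade — e_{1235}: \frac{1890000}{395641} - \frac{1890000}{395641} = 0 — confirming B is simple. So B^2 = -4.
Answer: rotation, certificate B^2 = -4. B^2 = -4 is basis-independent, so its sign is the whole story.


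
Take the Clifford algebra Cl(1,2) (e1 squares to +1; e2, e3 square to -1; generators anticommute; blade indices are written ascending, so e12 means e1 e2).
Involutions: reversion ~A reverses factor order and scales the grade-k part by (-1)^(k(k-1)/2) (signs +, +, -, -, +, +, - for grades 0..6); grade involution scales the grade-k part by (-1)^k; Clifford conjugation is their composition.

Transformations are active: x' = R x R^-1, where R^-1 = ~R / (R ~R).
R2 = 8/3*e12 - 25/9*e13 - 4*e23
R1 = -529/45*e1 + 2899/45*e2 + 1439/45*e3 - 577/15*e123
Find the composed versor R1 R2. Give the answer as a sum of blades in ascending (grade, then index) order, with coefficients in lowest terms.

Distribute over the terms of R2 (each basis-blade product reordered to ascending indices, repeated generators contracted through their squares):
R1 (8/3*e12) = 23192/135*e1 - 4232/135*e2 - 4616/45*e3 + 11512/135*e123
R1 (-25/9*e13) = -7195/81*e1 - 2885/27*e2 + 2645/81*e3 + 14495/81*e123
R1 (-4*e23) = -2308/15*e1 - 5756/45*e2 + 11596/45*e3 + 2116/45*e123
Summing the partial products and collecting blades:
Answer: -5743/81*e1 - 2395/9*e2 + 15209/81*e3 + 25211/81*e123


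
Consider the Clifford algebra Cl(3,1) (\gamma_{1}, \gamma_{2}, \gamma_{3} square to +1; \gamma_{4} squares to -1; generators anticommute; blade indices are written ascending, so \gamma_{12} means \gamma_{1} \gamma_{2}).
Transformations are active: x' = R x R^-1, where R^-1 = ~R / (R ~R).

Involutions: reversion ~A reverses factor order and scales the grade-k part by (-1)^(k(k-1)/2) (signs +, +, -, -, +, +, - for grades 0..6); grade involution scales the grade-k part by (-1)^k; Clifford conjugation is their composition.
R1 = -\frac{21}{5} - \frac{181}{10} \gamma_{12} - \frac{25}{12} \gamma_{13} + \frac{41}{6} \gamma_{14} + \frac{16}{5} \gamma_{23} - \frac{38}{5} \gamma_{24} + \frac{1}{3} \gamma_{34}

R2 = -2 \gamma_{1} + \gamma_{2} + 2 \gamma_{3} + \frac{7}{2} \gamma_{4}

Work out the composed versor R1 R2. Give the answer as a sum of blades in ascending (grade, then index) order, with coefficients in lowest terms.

Distribute over the terms of R2 (each basis-blade product reordered to ascending indices, repeated generators contracted through their squares):
R1 (-2 \gamma_{1}) = \frac{42}{5} \gamma_{1} - \frac{181}{5} \gamma_{2} - \frac{25}{6} \gamma_{3} + \frac{41}{3} \gamma_{4} - \frac{32}{5} \gamma_{123} + \frac{76}{5} \gamma_{124} - \frac{2}{3} \gamma_{134}
R1 (\gamma_{2}) = -\frac{181}{10} \gamma_{1} - \frac{21}{5} \gamma_{2} - \frac{16}{5} \gamma_{3} + \frac{38}{5} \gamma_{4} + \frac{25}{12} \gamma_{123} - \frac{41}{6} \gamma_{124} + \frac{1}{3} \gamma_{234}
R1 (2 \gamma_{3}) = -\frac{25}{6} \gamma_{1} + \frac{32}{5} \gamma_{2} - \frac{42}{5} \gamma_{3} - \frac{2}{3} \gamma_{4} - \frac{181}{5} \gamma_{123} - \frac{41}{3} \gamma_{134} + \frac{76}{5} \gamma_{234}
R1 (\frac{7}{2} \gamma_{4}) = -\frac{287}{12} \gamma_{1} + \frac{133}{5} \gamma_{2} - \frac{7}{6} \gamma_{3} - \frac{147}{10} \gamma_{4} - \frac{1267}{20} \gamma_{124} - \frac{175}{24} \gamma_{134} + \frac{56}{5} \gamma_{234}
Summing the partial products and collecting blades:
Answer: -\frac{2267}{60} \gamma_{1} - \frac{37}{5} \gamma_{2} - \frac{254}{15} \gamma_{3} + \frac{59}{10} \gamma_{4} - \frac{2431}{60} \gamma_{123} - \frac{3299}{60} \gamma_{124} - \frac{173}{8} \gamma_{134} + \frac{401}{15} \gamma_{234}


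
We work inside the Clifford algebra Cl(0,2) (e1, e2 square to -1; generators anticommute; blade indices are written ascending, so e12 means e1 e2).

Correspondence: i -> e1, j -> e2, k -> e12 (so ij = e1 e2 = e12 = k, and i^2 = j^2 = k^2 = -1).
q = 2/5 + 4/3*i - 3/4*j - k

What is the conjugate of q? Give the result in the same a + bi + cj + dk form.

In blades: q = 2/5 + 4/3*e1 - 3/4*e2 - e12.
Conjugation here is Clifford conjugation: the scalar is fixed and the grade-1 and grade-2 blades all flip sign, giving 2/5 - 4/3*e1 + 3/4*e2 + e12; translating back:
Answer: 2/5 - 4/3*i + 3/4*j + k


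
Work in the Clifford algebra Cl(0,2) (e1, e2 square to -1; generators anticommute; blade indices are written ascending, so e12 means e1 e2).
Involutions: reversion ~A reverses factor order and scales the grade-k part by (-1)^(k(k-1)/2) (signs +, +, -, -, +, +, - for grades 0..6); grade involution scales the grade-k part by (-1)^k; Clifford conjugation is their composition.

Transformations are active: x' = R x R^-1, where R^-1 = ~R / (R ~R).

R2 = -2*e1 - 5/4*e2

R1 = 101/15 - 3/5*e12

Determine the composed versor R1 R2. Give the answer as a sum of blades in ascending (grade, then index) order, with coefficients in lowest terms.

Distribute over the terms of R1 (each basis-blade product reordered to ascending indices, repeated generators contracted through their squares):
(101/15) R2 = -202/15*e1 - 101/12*e2
(-3/5*e12) R2 = -3/4*e1 + 6/5*e2
Summing the partial products and collecting blades:
Answer: -853/60*e1 - 433/60*e2


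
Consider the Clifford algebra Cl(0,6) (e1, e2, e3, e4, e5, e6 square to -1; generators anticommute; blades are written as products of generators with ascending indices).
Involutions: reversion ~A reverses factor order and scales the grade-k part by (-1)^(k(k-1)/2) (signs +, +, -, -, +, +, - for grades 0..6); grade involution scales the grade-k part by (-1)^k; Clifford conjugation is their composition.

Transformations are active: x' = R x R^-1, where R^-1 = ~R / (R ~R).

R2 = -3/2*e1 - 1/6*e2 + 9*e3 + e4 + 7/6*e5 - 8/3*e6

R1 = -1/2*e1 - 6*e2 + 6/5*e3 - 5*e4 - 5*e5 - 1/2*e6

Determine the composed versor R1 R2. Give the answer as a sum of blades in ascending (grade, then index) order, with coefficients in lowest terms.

Distribute over the terms of R1 (each basis-blade product reordered to ascending indices, repeated generators contracted through their squares):
(-1/2*e1) R2 = -3/4 + 1/12*e1 e2 - 9/2*e1 e3 - 1/2*e1 e4 - 7/12*e1 e5 + 4/3*e1 e6
(-6*e2) R2 = -1 - 9*e1 e2 - 54*e2 e3 - 6*e2 e4 - 7*e2 e5 + 16*e2 e6
(6/5*e3) R2 = -54/5 + 9/5*e1 e3 + 1/5*e2 e3 + 6/5*e3 e4 + 7/5*e3 e5 - 16/5*e3 e6
(-5*e4) R2 = 5 - 15/2*e1 e4 - 5/6*e2 e4 + 45*e3 e4 - 35/6*e4 e5 + 40/3*e4 e6
(-5*e5) R2 = 35/6 - 15/2*e1 e5 - 5/6*e2 e5 + 45*e3 e5 + 5*e4 e5 + 40/3*e5 e6
(-1/2*e6) R2 = -4/3 - 3/4*e1 e6 - 1/12*e2 e6 + 9/2*e3 e6 + 1/2*e4 e6 + 7/12*e5 e6
Summing the partial products and collecting blades:
Answer: -61/20 - 107/12*e1 e2 - 27/10*e1 e3 - 8*e1 e4 - 97/12*e1 e5 + 7/12*e1 e6 - 269/5*e2 e3 - 41/6*e2 e4 - 47/6*e2 e5 + 191/12*e2 e6 + 231/5*e3 e4 + 232/5*e3 e5 + 13/10*e3 e6 - 5/6*e4 e5 + 83/6*e4 e6 + 167/12*e5 e6


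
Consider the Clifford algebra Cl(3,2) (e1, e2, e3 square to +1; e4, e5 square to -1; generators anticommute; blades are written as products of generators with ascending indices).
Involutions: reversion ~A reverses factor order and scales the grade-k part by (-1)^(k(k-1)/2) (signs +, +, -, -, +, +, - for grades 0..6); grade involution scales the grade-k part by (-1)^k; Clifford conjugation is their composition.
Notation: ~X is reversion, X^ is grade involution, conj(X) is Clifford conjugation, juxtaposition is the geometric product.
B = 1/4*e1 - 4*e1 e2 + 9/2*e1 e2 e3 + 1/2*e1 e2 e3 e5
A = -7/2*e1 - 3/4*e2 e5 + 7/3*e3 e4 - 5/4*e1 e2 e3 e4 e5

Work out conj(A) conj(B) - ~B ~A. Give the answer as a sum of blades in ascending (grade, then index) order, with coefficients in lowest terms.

first term: -7/8 + 14*e2 + 5/8*e4 - 3/8*e1 e3 - 3*e1 e5 + 63/4*e2 e3 - 45/8*e4 e5 + 21/2*e1 e2 e4 - 3/16*e1 e2 e5 + 7/12*e1 e3 e4 + 27/8*e1 e3 e5 + 7/4*e2 e3 e5 - 5*e3 e4 e5 - 28/3*e1 e2 e3 e4 + 7/6*e1 e2 e4 e5 - 5/16*e2 e3 e4 e5
second term: -7/8 + 14*e2 - 5/8*e4 - 3/8*e1 e3 + 3*e1 e5 + 63/4*e2 e3 - 45/8*e4 e5 + 21/2*e1 e2 e4 + 3/16*e1 e2 e5 - 7/12*e1 e3 e4 + 27/8*e1 e3 e5 + 7/4*e2 e3 e5 + 5*e3 e4 e5 - 28/3*e1 e2 e3 e4 - 7/6*e1 e2 e4 e5 - 5/16*e2 e3 e4 e5
Answer: 5/4*e4 - 6*e1 e5 - 3/8*e1 e2 e5 + 7/6*e1 e3 e4 - 10*e3 e4 e5 + 7/3*e1 e2 e4 e5


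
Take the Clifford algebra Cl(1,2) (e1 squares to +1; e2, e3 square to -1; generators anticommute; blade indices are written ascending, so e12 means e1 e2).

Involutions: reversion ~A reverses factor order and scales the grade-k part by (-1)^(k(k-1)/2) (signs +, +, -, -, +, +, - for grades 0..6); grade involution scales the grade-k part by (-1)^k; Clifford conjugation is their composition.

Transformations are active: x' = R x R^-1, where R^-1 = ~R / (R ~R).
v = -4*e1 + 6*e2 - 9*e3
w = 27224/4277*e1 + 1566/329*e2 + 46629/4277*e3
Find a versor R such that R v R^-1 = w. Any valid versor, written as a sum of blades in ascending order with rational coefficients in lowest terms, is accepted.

Reasoning: v^2 = w^2 = -101 since conjugation preserves the quadratic form; R = v + w = 10116/4277*e1 + 3540/329*e2 + 8136/4277*e3 is then valid when invertible, keeping its own part and reversing (v - w)/2.
Answer: 10116/4277*e1 + 3540/329*e2 + 8136/4277*e3


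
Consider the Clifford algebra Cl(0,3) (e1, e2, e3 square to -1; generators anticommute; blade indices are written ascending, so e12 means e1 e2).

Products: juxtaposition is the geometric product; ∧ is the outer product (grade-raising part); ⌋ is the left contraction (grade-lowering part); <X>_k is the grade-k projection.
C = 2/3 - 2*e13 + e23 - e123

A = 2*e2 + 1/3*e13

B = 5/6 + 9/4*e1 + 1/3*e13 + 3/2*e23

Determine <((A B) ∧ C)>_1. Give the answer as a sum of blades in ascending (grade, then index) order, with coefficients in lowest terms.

step 1: -1/9 + 5/3*e2 - 9/4*e3 - 4*e12 + 5/18*e13 - 2/3*e123
step 2: -2/27 + 10/9*e2 - 3/2*e3 - 8/3*e12 + 11/27*e13 - 1/9*e23 + 3*e123
step 3: 10/9*e2 - 3/2*e3
Answer: 10/9*e2 - 3/2*e3


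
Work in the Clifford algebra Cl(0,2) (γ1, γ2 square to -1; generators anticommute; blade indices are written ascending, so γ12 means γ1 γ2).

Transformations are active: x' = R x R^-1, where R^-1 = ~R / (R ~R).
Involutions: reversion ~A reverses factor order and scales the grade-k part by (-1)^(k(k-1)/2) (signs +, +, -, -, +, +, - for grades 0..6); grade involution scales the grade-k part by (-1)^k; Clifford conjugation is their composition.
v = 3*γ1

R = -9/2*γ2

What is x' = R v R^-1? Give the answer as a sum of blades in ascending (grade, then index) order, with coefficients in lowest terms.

~R = -9/2*γ2, and R ~R = -81/4, so R^-1 = ~R / (-81/4).
R v = 27/2*γ12
Answer: -3*γ1


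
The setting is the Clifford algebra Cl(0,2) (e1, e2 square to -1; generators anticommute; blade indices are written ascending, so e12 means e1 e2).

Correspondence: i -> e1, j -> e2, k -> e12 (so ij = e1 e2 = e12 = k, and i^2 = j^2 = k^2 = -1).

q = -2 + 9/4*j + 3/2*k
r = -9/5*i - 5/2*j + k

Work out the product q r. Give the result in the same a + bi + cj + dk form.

In blades: q = -2 + 9/4*e2 + 3/2*e12, r = -9/5*e1 - 5/2*e2 + e12.
Distribute q over r term by term (generator squares from the signature, products reordered to ascending indices): (-2)*r = 18/5*e1 + 5*e2 - 2*e12; (9/4*e2)*r = 45/8 + 9/4*e1 + 81/20*e12; (3/2*e12)*r = -3/2 + 15/4*e1 - 27/10*e2.
Sum: 33/8 + 48/5*e1 + 23/10*e2 + 41/20*e12; translating back through the correspondence:
Answer: 33/8 + 48/5*i + 23/10*j + 41/20*k


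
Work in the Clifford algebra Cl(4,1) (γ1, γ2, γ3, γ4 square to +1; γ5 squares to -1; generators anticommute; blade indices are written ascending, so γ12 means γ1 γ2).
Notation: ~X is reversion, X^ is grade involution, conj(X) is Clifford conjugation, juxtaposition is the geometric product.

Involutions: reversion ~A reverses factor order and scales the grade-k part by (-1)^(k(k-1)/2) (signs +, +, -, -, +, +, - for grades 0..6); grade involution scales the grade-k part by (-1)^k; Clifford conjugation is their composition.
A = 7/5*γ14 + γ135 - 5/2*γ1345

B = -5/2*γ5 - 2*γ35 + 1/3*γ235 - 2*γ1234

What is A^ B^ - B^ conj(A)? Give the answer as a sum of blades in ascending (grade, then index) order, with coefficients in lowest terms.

first term: 2*γ1 + 1/3*γ12 + 5/2*γ13 - 5*γ14 + 14/5*γ23 - 5*γ25 + 5/6*γ124 + 25/4*γ134 + 7/2*γ145 + 2*γ245 + 14/5*γ1345 - 7/15*γ12345
second term: -2*γ1 + 1/3*γ12 - 5/2*γ13 - 5*γ14 - 14/5*γ23 + 5*γ25 + 5/6*γ124 - 25/4*γ134 - 7/2*γ145 - 2*γ245 - 14/5*γ1345 + 7/15*γ12345
Answer: 4*γ1 + 5*γ13 + 28/5*γ23 - 10*γ25 + 25/2*γ134 + 7*γ145 + 4*γ245 + 28/5*γ1345 - 14/15*γ12345


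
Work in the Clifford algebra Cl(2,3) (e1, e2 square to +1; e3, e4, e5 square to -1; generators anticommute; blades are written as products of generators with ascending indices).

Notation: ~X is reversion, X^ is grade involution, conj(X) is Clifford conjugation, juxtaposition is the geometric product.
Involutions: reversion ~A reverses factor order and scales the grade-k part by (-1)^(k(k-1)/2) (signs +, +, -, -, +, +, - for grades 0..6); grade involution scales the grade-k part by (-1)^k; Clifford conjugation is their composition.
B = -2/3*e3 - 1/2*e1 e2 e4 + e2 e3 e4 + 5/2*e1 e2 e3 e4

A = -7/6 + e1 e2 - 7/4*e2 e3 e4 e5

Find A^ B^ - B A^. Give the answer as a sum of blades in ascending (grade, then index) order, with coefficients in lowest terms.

first term: -7/9*e3 - 1/2*e4 + 7/4*e5 - 35/8*e1 e5 - 5/2*e3 e4 + 2/3*e1 e2 e3 - 7/12*e1 e2 e4 - e1 e3 e4 + 7/8*e1 e3 e5 + 7/6*e2 e3 e4 + 7/6*e2 e4 e5 - 35/12*e1 e2 e3 e4
second term: 7/9*e3 + 1/2*e4 + 7/4*e5 + 35/8*e1 e5 - 5/2*e3 e4 - 2/3*e1 e2 e3 + 7/12*e1 e2 e4 - e1 e3 e4 - 7/8*e1 e3 e5 - 7/6*e2 e3 e4 + 7/6*e2 e4 e5 - 35/12*e1 e2 e3 e4
Answer: -14/9*e3 - e4 - 35/4*e1 e5 + 4/3*e1 e2 e3 - 7/6*e1 e2 e4 + 7/4*e1 e3 e5 + 7/3*e2 e3 e4


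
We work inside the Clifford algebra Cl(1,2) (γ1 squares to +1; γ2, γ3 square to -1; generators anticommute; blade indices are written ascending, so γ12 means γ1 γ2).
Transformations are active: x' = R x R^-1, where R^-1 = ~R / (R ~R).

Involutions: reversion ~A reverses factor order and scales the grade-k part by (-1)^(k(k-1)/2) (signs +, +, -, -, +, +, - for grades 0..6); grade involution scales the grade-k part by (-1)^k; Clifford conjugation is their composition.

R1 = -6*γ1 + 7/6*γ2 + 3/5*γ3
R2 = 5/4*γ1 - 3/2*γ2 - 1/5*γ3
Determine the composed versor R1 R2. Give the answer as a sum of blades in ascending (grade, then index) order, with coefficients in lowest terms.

Distribute over the terms of R1 (each basis-blade product reordered to ascending indices, repeated generators contracted through their squares):
(-6*γ1) R2 = -15/2 + 9*γ12 + 6/5*γ13
(7/6*γ2) R2 = 7/4 - 35/24*γ12 - 7/30*γ23
(3/5*γ3) R2 = 3/25 - 3/4*γ13 + 9/10*γ23
Summing the partial products and collecting blades:
Answer: -563/100 + 181/24*γ12 + 9/20*γ13 + 2/3*γ23


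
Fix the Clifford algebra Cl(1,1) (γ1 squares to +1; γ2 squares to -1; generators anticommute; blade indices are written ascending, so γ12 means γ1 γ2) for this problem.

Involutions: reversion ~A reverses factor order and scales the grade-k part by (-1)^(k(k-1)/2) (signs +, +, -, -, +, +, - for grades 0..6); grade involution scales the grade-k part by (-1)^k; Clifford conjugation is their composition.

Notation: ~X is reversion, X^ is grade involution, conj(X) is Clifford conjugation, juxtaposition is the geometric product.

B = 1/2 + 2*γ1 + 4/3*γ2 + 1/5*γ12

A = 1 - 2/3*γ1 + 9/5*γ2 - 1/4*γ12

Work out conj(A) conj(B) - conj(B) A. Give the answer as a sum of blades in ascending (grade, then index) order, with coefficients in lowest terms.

first term: -197/60 - 73/75*γ1 - 28/15*γ2 - 1643/360*γ12
second term: 257/60 - 41/25*γ1 - 1/15*γ2 - 1733/360*γ12
Answer: -227/30 + 2/3*γ1 - 9/5*γ2 + 1/4*γ12


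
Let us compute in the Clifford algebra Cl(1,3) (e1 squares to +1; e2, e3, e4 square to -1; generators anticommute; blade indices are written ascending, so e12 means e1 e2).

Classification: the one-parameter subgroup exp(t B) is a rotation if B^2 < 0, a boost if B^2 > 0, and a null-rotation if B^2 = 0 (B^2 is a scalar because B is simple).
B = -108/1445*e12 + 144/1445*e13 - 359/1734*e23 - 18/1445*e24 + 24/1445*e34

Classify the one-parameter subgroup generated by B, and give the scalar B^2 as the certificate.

B^2 term by term: the squares give (-108/1445)^2*(e12)^2 + (144/1445)^2*(e13)^2 + (-359/1734)^2*(e23)^2 + (-18/1445)^2*(e24)^2 + (24/1445)^2*(e34)^2 = 11664/2088025*(+1) + 20736/2088025*(+1) + 128881/3006756*(-1) + 324/2088025*(-1) + 576/2088025*(-1) = -1/36 (each basis 2-blade squares to minus the product of its generators' squares); cross terms between blades sharing an index anticommute and cancel; the commuting (index-disjoint) pairs give grade-4 terms 2*c*c'*(blade product), which cancel blade by blade — e1234: -5184/2088025 + 5184/2088025 = 0 — confirming B is simple. So B^2 = -1/36.
Answer: rotation, certificate B^2 = -1/36. Because -1/36 is invariant under every versor sandwich, the classification follows from its sign alone.


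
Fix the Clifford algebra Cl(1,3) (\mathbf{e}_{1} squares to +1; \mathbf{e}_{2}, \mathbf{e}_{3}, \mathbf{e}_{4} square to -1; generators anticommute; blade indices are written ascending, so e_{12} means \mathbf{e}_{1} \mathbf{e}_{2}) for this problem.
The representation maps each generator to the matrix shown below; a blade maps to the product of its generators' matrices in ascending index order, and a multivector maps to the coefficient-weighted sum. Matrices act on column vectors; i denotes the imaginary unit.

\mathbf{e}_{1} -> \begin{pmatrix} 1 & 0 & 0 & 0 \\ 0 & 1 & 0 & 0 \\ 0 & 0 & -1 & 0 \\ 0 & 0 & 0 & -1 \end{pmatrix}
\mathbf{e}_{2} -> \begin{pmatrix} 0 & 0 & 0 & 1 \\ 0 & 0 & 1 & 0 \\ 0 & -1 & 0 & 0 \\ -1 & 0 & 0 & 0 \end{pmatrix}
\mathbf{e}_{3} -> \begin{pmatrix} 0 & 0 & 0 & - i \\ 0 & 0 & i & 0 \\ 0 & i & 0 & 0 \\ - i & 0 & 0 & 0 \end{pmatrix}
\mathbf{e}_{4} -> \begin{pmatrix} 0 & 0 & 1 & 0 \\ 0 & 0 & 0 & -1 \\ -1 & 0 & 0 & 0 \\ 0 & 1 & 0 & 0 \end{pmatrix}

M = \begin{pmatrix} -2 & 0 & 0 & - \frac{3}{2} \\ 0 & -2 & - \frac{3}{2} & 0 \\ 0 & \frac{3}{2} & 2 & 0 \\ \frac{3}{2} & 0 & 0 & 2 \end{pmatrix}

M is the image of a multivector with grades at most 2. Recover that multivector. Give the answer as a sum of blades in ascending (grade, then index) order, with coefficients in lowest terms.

Method: the blade images are trace-orthogonal — tr(rho(e_A) rho(e_B)^-1) = 4 if A = B and 0 otherwise — and rho(e_A)^-1 = (e_A)^2 * rho(e_A) with (e_A)^2 = +1 or -1, so the coefficient of e_A in the preimage is (e_A)^2 * tr(M rho(e_A))/4.
Nonzero projections over blades of grade <= 2: e_{1}: (e_{1})^2 = +1, tr(M rho(e_{1})) = -8, coefficient -2; e_{2}: (e_{2})^2 = -1, tr(M rho(e_{2})) = 6, coefficient -\frac{3}{2}. Every other blade of grade <= 2 projects to 0.
Answer: -2 e_{1} - \frac{3}{2} e_{2}


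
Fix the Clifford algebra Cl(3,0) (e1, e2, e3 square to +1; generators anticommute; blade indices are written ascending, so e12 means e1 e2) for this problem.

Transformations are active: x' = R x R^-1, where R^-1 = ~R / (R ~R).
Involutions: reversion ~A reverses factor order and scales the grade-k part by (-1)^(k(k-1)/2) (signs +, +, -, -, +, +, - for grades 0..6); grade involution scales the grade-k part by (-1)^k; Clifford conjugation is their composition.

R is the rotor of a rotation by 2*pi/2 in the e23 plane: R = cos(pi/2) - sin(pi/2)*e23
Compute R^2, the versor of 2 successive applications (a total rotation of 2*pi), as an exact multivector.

The rotor phase is half the rotation angle and phases add under composition, so 2 steps in the e23 plane accumulate phase 2*(pi/2) = pi: R^2 = cos(pi) - sin(pi)*e23.
cos(pi) = -1 and sin(pi) = 0, so R^2 = -1. The total rotation 2*pi is 1 full turn, so every vector returns to itself, yet the rotor is -1, on the OTHER sheet of the double cover (an odd number of 2*pi turns).
Answer: -1


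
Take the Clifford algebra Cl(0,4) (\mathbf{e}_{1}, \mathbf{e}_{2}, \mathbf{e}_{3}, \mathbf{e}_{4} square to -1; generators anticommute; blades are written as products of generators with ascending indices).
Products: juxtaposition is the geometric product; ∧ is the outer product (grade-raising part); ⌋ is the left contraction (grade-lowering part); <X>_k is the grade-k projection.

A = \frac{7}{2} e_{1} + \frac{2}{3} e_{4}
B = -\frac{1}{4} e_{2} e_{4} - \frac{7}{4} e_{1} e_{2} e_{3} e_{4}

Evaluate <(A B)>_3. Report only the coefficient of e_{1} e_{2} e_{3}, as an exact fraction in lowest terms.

step 1: -\frac{1}{6} e_{2} - \frac{7}{6} e_{1} e_{2} e_{3} - \frac{7}{8} e_{1} e_{2} e_{4} + \frac{49}{8} e_{2} e_{3} e_{4}
step 2: -\frac{7}{6} e_{1} e_{2} e_{3} - \frac{7}{8} e_{1} e_{2} e_{4} + \frac{49}{8} e_{2} e_{3} e_{4}
Answer: -\frac{7}{6}
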